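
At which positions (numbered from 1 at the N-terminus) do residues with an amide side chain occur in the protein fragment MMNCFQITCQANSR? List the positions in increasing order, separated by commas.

The amide-side-chain residues are Asn (N) and Gln (Q).
Matching residues: N3, Q6, Q10, N12.

3, 6, 10, 12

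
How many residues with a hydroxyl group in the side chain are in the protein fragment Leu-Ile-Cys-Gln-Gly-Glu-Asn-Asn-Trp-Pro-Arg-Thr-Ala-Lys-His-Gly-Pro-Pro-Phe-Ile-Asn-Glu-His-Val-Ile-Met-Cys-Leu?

1

S, T, and Y are the three residues with a side-chain hydroxyl.
Matching residues: Thr12.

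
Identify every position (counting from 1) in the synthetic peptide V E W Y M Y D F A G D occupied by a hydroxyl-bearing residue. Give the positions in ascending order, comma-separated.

S, T, and Y are the three residues with a side-chain hydroxyl.
Matching residues: Y4, Y6.

4, 6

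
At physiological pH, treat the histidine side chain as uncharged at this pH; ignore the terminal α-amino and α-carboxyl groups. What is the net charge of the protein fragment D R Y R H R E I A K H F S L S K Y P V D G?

+2

The side chains ionized at physiological pH are Lys/Arg (+1) and Asp/Glu (−1); with His treated as neutral, nothing else contributes.
Positive (K, R): R2, R4, R6, K10, K16 → +5.
Negative (D, E): D1, E7, D20 → −3.
Net charge = (+5) + (−3) = +2.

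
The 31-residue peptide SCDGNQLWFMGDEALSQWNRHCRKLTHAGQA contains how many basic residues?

5

The basic amino acids are Lys (K), Arg (R), and His (H).
Matching residues: R20, H21, R23, K24, H27.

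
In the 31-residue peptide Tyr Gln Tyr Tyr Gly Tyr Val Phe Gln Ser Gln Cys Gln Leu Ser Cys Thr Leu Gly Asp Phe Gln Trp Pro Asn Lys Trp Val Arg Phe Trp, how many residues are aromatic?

10

Phenylalanine (F), tryptophan (W), and tyrosine (Y) have aromatic ring side chains.
Matching residues: Tyr1, Tyr3, Tyr4, Tyr6, Phe8, Phe21, Trp23, Trp27, Phe30, Trp31.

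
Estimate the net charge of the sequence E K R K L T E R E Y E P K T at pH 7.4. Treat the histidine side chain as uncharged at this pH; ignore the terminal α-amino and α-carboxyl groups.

+1

At pH ~7.4 the Lys and Arg side chains are protonated (+1), the Asp and Glu side chains are deprotonated (−1), and with His taken as neutral all other side chains carry no charge.
Positive (K, R): K2, R3, K4, R8, K13 → +5.
Negative (D, E): E1, E7, E9, E11 → −4.
Net charge = (+5) + (−4) = +1.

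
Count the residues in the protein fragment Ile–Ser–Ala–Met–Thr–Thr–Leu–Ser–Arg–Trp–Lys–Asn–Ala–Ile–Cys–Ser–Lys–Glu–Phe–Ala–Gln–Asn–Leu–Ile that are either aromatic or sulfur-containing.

4

Aromatic: F, W, Y. Sulfur-containing: C, M.
Aromatic residues here: Trp10, Phe19 (2).
Sulfur-containing residues here: Met4, Cys15 (2).
The two groups share no amino acid, so total = 2 + 2 = 4.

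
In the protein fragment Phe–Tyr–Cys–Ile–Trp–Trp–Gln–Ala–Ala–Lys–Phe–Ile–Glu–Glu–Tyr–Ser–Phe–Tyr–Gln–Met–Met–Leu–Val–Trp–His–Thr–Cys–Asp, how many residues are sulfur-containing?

The sulfur-bearing residues are cysteine (–SH) and methionine (–S–CH₃).
Matching residues: Cys3, Met20, Met21, Cys27.

4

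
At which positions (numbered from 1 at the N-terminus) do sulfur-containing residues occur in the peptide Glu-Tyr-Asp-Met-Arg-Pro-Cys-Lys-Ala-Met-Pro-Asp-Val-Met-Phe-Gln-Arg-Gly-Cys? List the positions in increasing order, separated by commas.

4, 7, 10, 14, 19

The sulfur-bearing residues are cysteine (–SH) and methionine (–S–CH₃).
Matching residues: Met4, Cys7, Met10, Met14, Cys19.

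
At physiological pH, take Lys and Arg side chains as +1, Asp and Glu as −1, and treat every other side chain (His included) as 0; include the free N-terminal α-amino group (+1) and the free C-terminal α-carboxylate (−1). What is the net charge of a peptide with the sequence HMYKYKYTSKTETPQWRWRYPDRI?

Positive (K, R): K4, K6, K10, R17, R19, R23 → +6.
Negative (D, E): E12, D22 → −2.
The N-terminus (+1) and C-terminus (−1) cancel.
Net charge = (+6) + (−2) = +4.

+4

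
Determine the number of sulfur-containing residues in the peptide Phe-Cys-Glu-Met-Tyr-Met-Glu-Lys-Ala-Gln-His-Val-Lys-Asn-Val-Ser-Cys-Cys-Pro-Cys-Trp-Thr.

6

Cysteine (C, thiol) and methionine (M, thioether) are the two sulfur-containing amino acids.
Matching residues: Cys2, Met4, Met6, Cys17, Cys18, Cys20.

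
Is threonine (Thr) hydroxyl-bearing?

Yes

Serine (S), threonine (T), and tyrosine (Y) each carry a hydroxyl group on the side chain.
Threonine is in this group.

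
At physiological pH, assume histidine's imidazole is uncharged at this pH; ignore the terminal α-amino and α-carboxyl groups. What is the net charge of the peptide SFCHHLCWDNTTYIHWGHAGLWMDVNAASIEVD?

-4

Near pH 7.4, K and R contribute +1 each, D and E contribute −1 each, and every other side chain (His included, as stated) is uncharged.
Positive (K, R): none → +0.
Negative (D, E): D9, D24, E31, D33 → −4.
Net charge = (+0) + (−4) = −4.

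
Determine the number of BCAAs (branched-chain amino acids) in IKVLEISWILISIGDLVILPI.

13

V, L, and I make up the branched-chain aliphatic group.
Matching residues: I1, V3, L4, I6, I9, L10, I11, I13, L16, V17, I18, L19, I21.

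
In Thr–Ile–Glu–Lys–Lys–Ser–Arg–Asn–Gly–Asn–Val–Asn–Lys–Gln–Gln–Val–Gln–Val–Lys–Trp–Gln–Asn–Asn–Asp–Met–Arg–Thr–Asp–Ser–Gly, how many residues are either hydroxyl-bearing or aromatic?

Hydroxyl-bearing: S, T, Y. Aromatic: F, W, Y.
Hydroxyl-bearing residues here: Thr1, Ser6, Thr27, Ser29 (4).
Aromatic residues here: Trp20 (1).
(Y belongs to both groups, but none appear in this sequence.) Total = 4 + 1 = 5.

5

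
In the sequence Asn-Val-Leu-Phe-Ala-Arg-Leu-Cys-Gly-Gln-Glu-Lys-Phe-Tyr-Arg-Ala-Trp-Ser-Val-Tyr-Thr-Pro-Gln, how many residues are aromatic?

Phenylalanine (F), tryptophan (W), and tyrosine (Y) have aromatic ring side chains.
Matching residues: Phe4, Phe13, Tyr14, Trp17, Tyr20.

5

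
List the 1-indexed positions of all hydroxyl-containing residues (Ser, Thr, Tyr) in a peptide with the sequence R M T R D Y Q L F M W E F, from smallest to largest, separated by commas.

3, 6

Matching residues: T3, Y6.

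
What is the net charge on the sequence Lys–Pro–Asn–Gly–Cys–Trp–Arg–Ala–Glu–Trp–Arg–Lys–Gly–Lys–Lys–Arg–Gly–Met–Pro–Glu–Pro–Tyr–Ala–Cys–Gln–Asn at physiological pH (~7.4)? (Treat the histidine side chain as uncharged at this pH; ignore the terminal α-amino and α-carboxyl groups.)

+5

Near pH 7.4, K and R contribute +1 each, D and E contribute −1 each, and every other side chain (His included, as stated) is uncharged.
Positive (K, R): Lys1, Arg7, Arg11, Lys12, Lys14, Lys15, Arg16 → +7.
Negative (D, E): Glu9, Glu20 → −2.
Net charge = (+7) + (−2) = +5.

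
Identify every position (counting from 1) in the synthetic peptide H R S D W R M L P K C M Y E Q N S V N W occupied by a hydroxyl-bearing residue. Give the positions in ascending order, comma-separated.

3, 13, 17

The –OH-bearing residues are Ser, Thr (aliphatic alcohols), and Tyr (phenol).
Matching residues: S3, Y13, S17.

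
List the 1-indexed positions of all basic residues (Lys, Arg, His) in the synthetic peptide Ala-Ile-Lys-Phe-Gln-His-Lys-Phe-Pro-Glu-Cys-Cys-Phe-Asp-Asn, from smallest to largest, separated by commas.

Matching residues: Lys3, His6, Lys7.

3, 6, 7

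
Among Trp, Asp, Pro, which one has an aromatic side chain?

The aromatic amino acids are Phe (F, benzyl), Trp (W, indole), and Tyr (Y, phenol).
Of the listed options, only Trp belongs to this group.

Trp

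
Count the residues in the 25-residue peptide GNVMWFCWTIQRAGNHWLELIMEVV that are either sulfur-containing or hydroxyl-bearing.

4

Sulfur-containing: C, M. Hydroxyl-bearing: S, T, Y.
Sulfur-containing residues here: M4, C7, M22 (3).
Hydroxyl-bearing residues here: T9 (1).
The two groups share no amino acid, so total = 3 + 1 = 4.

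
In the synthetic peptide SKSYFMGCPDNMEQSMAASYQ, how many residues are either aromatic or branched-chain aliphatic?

3

Aromatic: F, W, Y. Branched-chain aliphatic: I, L, V.
Aromatic residues here: Y4, F5, Y20 (3).
Branched-chain aliphatic residues here: none (0).
The two groups share no amino acid, so total = 3 + 0 = 3.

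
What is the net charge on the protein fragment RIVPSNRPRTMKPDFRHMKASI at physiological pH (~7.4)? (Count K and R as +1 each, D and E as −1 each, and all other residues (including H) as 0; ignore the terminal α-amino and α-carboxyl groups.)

+5

Positive (K, R): R1, R7, R9, K12, R16, K19 → +6.
Negative (D, E): D14 → −1.
Net charge = (+6) + (−1) = +5.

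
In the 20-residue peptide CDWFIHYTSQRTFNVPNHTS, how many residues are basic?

3

K, R, and H are the three residues with basic side chains (ε-amine, guanidinium, and imidazole respectively).
Matching residues: H6, R11, H18.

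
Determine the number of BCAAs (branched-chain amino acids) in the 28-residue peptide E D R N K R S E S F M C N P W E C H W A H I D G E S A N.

Valine (V), leucine (L), and isoleucine (I) are the branched-chain amino acids.
Matching residues: I22.

1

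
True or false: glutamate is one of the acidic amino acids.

Aspartate (D) and glutamate (E) have carboxylic-acid side chains and are the acidic amino acids.
Glutamate is in this group.

True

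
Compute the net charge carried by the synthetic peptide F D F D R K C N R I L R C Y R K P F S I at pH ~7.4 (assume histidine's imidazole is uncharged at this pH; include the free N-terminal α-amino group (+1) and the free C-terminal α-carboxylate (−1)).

+4

The side chains ionized at physiological pH are Lys/Arg (+1) and Asp/Glu (−1); with His treated as neutral, nothing else contributes.
Positive (K, R): R5, K6, R9, R12, R15, K16 → +6.
Negative (D, E): D2, D4 → −2.
The N-terminus (+1) and C-terminus (−1) cancel.
Net charge = (+6) + (−2) = +4.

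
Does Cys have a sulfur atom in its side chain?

The sulfur-bearing residues are cysteine (–SH) and methionine (–S–CH₃).
Cysteine is in this group.

Yes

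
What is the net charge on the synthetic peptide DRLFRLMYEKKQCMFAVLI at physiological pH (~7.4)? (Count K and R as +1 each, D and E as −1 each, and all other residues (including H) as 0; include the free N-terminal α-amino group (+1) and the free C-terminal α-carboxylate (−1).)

+2

Positive (K, R): R2, R5, K10, K11 → +4.
Negative (D, E): D1, E9 → −2.
The N-terminus (+1) and C-terminus (−1) cancel.
Net charge = (+4) + (−2) = +2.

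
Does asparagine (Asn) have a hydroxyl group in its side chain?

The –OH-bearing residues are Ser, Thr (aliphatic alcohols), and Tyr (phenol).
Asparagine is not in this group.

No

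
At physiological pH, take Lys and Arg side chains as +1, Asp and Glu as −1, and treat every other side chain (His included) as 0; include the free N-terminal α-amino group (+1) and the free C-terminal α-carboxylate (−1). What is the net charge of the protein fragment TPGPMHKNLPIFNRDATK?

Positive (K, R): K7, R14, K18 → +3.
Negative (D, E): D15 → −1.
The N-terminus (+1) and C-terminus (−1) cancel.
Net charge = (+3) + (−1) = +2.

+2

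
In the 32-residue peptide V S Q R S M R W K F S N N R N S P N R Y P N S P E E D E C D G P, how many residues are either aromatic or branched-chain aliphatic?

Aromatic: F, W, Y. Branched-chain aliphatic: I, L, V.
Aromatic residues here: W8, F10, Y20 (3).
Branched-chain aliphatic residues here: V1 (1).
The two groups share no amino acid, so total = 3 + 1 = 4.

4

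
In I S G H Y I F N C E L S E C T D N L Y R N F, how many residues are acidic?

3

The acidic residues are Asp (D) and Glu (E), whose side chains end in a carboxylate group.
Matching residues: E10, E13, D16.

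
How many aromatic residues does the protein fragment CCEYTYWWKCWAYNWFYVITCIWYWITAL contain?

12

The aromatic amino acids are Phe (F, benzyl), Trp (W, indole), and Tyr (Y, phenol).
Matching residues: Y4, Y6, W7, W8, W11, Y13, W15, F16, Y17, W23, Y24, W25.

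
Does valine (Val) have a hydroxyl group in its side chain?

Serine (S), threonine (T), and tyrosine (Y) each carry a hydroxyl group on the side chain.
Valine is not in this group.

No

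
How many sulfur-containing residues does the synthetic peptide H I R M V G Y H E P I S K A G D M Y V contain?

2

Cysteine (C, thiol) and methionine (M, thioether) are the two sulfur-containing amino acids.
Matching residues: M4, M17.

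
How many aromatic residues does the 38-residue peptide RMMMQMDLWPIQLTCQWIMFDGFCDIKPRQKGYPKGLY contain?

F, W, and Y each carry an aromatic ring on the side chain.
Matching residues: W9, W17, F20, F23, Y33, Y38.

6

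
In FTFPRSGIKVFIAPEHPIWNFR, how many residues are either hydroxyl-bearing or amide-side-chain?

Hydroxyl-bearing: S, T, Y. Amide-side-chain: N, Q.
Hydroxyl-bearing residues here: T2, S6 (2).
Amide-side-chain residues here: N20 (1).
The two groups share no amino acid, so total = 2 + 1 = 3.

3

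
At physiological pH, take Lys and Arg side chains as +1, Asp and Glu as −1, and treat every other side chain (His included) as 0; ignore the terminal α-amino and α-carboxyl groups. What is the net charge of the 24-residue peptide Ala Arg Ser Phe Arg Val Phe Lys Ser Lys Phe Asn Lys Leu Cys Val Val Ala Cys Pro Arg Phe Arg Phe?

Positive (K, R): Arg2, Arg5, Lys8, Lys10, Lys13, Arg21, Arg23 → +7.
Negative (D, E): none → −0.
Net charge = (+7) + (−0) = +7.

+7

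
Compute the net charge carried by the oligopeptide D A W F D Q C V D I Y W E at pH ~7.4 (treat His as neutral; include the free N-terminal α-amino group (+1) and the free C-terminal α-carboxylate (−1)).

-4

The side chains ionized at physiological pH are Lys/Arg (+1) and Asp/Glu (−1); with His treated as neutral, nothing else contributes.
Positive (K, R): none → +0.
Negative (D, E): D1, D5, D9, E13 → −4.
The N-terminus (+1) and C-terminus (−1) cancel.
Net charge = (+0) + (−4) = −4.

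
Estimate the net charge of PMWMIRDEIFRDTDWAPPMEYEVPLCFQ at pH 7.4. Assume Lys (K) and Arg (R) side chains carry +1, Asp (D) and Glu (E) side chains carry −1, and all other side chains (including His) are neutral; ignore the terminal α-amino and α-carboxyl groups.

-4

Positive (K, R): R6, R11 → +2.
Negative (D, E): D7, E8, D12, D14, E20, E22 → −6.
Net charge = (+2) + (−6) = −4.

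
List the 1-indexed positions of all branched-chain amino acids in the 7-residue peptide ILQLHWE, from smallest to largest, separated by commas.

1, 2, 4

V, L, and I make up the branched-chain aliphatic group.
Matching residues: I1, L2, L4.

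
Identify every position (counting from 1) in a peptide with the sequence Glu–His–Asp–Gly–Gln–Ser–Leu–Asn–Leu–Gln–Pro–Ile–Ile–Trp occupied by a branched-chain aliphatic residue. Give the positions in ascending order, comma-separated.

7, 9, 12, 13

The BCAAs are Val, Leu, and Ile — aliphatic side chains with a branch point.
Matching residues: Leu7, Leu9, Ile12, Ile13.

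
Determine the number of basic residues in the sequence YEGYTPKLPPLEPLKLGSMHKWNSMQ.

K, R, and H are the three residues with basic side chains (ε-amine, guanidinium, and imidazole respectively).
Matching residues: K7, K15, H20, K21.

4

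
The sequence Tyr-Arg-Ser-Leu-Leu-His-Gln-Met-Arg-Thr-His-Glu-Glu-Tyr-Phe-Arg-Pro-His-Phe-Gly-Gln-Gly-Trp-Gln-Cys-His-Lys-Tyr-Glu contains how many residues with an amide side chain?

3

The amide-side-chain residues are Asn (N) and Gln (Q).
Matching residues: Gln7, Gln21, Gln24.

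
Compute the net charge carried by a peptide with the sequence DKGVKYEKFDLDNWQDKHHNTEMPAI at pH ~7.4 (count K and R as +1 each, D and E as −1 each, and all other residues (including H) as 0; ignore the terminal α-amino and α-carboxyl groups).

Positive (K, R): K2, K5, K8, K17 → +4.
Negative (D, E): D1, E7, D10, D12, D16, E22 → −6.
Net charge = (+4) + (−6) = −2.

-2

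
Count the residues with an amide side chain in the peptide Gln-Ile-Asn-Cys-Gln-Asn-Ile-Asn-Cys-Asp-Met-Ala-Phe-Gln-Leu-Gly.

The amide-side-chain residues are Asn (N) and Gln (Q).
Matching residues: Gln1, Asn3, Gln5, Asn6, Asn8, Gln14.

6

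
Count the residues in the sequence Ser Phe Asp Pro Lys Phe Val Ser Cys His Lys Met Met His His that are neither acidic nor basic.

Acidic: D, E. Basic: K, R, H. All other residues are neither.
Matching residues: Ser1, Phe2, Pro4, Phe6, Val7, Ser8, Cys9, Met12, Met13.

9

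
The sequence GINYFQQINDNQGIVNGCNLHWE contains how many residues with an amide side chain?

8

Asparagine (N) and glutamine (Q) have uncharged amide side chains.
Matching residues: N3, Q6, Q7, N9, N11, Q12, N16, N19.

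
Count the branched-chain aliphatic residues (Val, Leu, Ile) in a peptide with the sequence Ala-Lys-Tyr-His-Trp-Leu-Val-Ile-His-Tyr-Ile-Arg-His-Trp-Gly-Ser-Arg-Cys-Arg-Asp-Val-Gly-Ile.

6

Matching residues: Leu6, Val7, Ile8, Ile11, Val21, Ile23.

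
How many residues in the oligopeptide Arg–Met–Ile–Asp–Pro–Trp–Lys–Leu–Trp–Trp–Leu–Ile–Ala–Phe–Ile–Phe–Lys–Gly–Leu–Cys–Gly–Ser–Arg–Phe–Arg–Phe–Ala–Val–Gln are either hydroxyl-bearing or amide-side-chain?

Hydroxyl-bearing: S, T, Y. Amide-side-chain: N, Q.
Hydroxyl-bearing residues here: Ser22 (1).
Amide-side-chain residues here: Gln29 (1).
The two groups share no amino acid, so total = 1 + 1 = 2.

2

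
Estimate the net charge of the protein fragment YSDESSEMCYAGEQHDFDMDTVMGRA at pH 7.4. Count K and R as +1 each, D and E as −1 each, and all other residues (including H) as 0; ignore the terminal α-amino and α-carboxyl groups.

Positive (K, R): R25 → +1.
Negative (D, E): D3, E4, E7, E13, D16, D18, D20 → −7.
Net charge = (+1) + (−7) = −6.

-6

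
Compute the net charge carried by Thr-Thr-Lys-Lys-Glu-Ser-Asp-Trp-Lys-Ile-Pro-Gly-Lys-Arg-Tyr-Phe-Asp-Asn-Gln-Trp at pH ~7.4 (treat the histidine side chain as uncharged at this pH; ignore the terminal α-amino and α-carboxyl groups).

+2

The side chains ionized at physiological pH are Lys/Arg (+1) and Asp/Glu (−1); with His treated as neutral, nothing else contributes.
Positive (K, R): Lys3, Lys4, Lys9, Lys13, Arg14 → +5.
Negative (D, E): Glu5, Asp7, Asp17 → −3.
Net charge = (+5) + (−3) = +2.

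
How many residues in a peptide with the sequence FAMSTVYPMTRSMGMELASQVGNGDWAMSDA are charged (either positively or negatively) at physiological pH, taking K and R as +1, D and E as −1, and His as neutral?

4

Charged side chains at pH ~7.4: K, R (positive); D, E (negative).
Matching residues: R11, E16, D25, D30.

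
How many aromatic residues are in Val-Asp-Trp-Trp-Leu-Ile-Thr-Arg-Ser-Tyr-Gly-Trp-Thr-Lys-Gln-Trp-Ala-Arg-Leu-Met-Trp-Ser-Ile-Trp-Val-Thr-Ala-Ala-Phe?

The aromatic amino acids are Phe (F, benzyl), Trp (W, indole), and Tyr (Y, phenol).
Matching residues: Trp3, Trp4, Tyr10, Trp12, Trp16, Trp21, Trp24, Phe29.

8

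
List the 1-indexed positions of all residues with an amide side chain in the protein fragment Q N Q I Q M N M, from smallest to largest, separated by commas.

1, 2, 3, 5, 7

The amide-side-chain residues are Asn (N) and Gln (Q).
Matching residues: Q1, N2, Q3, Q5, N7.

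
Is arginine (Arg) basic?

The basic amino acids are Lys (K), Arg (R), and His (H).
Arginine is in this group.

Yes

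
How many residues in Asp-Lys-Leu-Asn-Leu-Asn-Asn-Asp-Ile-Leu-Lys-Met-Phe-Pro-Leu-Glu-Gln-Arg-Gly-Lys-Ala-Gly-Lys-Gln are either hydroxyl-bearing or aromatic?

Hydroxyl-bearing: S, T, Y. Aromatic: F, W, Y.
Hydroxyl-bearing residues here: none (0).
Aromatic residues here: Phe13 (1).
(Y belongs to both groups, but none appear in this sequence.) Total = 0 + 1 = 1.

1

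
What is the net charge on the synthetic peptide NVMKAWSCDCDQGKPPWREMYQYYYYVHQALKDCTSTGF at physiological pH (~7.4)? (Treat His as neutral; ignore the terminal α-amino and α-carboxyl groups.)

0

The side chains ionized at physiological pH are Lys/Arg (+1) and Asp/Glu (−1); with His treated as neutral, nothing else contributes.
Positive (K, R): K4, K14, R18, K32 → +4.
Negative (D, E): D9, D11, E19, D33 → −4.
Net charge = (+4) + (−4) = 0.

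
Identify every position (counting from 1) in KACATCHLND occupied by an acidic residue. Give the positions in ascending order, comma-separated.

Matching residues: D10.

10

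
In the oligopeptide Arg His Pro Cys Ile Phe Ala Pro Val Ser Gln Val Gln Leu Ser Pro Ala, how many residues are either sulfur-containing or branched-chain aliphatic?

Sulfur-containing: C, M. Branched-chain aliphatic: I, L, V.
Sulfur-containing residues here: Cys4 (1).
Branched-chain aliphatic residues here: Ile5, Val9, Val12, Leu14 (4).
The two groups share no amino acid, so total = 1 + 4 = 5.

5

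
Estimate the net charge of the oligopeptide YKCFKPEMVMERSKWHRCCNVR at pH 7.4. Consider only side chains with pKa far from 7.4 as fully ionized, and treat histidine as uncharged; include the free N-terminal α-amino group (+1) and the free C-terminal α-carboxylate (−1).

At pH ~7.4 the Lys and Arg side chains are protonated (+1), the Asp and Glu side chains are deprotonated (−1), and with His taken as neutral all other side chains carry no charge.
Positive (K, R): K2, K5, R12, K14, R17, R22 → +6.
Negative (D, E): E7, E11 → −2.
The N-terminus (+1) and C-terminus (−1) cancel.
Net charge = (+6) + (−2) = +4.

+4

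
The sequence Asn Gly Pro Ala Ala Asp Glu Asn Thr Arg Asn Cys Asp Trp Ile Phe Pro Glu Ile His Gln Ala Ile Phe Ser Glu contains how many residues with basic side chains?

The basic amino acids are Lys (K), Arg (R), and His (H).
Matching residues: Arg10, His20.

2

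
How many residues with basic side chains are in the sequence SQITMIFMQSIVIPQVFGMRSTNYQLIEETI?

The basic amino acids are Lys (K), Arg (R), and His (H).
Matching residues: R20.

1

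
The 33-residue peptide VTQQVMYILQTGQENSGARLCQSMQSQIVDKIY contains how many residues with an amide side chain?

Only N (asparagine) and Q (glutamine) carry a side-chain carboxamide.
Matching residues: Q3, Q4, Q10, Q13, N15, Q22, Q25, Q27.

8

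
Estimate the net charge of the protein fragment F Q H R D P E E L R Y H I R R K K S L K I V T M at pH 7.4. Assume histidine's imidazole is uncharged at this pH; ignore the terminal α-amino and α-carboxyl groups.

At pH ~7.4 the Lys and Arg side chains are protonated (+1), the Asp and Glu side chains are deprotonated (−1), and with His taken as neutral all other side chains carry no charge.
Positive (K, R): R4, R10, R14, R15, K16, K17, K20 → +7.
Negative (D, E): D5, E7, E8 → −3.
Net charge = (+7) + (−3) = +4.

+4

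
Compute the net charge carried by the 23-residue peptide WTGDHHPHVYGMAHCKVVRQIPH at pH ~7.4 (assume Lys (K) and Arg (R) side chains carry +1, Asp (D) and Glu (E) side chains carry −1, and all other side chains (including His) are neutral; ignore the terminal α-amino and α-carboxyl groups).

Positive (K, R): K16, R19 → +2.
Negative (D, E): D4 → −1.
Net charge = (+2) + (−1) = +1.

+1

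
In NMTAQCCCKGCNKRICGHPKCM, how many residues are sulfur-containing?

Only Cys (C) and Met (M) have a sulfur atom in the side chain.
Matching residues: M2, C6, C7, C8, C11, C16, C21, M22.

8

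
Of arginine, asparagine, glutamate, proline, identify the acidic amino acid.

The acidic residues are Asp (D) and Glu (E), whose side chains end in a carboxylate group.
Of the listed options, only glutamate belongs to this group.

glutamate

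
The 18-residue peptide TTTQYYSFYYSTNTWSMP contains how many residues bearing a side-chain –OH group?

12

Serine (S), threonine (T), and tyrosine (Y) each carry a hydroxyl group on the side chain.
Matching residues: T1, T2, T3, Y5, Y6, S7, Y9, Y10, S11, T12, T14, S16.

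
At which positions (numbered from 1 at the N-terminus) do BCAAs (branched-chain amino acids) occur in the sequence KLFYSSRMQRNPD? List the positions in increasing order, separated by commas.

V, L, and I make up the branched-chain aliphatic group.
Matching residues: L2.

2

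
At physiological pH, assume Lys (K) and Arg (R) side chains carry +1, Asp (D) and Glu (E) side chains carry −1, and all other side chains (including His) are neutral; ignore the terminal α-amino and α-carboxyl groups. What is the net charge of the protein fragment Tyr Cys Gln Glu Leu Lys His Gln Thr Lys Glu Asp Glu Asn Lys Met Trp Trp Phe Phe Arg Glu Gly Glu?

-2

Positive (K, R): Lys6, Lys10, Lys15, Arg21 → +4.
Negative (D, E): Glu4, Glu11, Asp12, Glu13, Glu22, Glu24 → −6.
Net charge = (+4) + (−6) = −2.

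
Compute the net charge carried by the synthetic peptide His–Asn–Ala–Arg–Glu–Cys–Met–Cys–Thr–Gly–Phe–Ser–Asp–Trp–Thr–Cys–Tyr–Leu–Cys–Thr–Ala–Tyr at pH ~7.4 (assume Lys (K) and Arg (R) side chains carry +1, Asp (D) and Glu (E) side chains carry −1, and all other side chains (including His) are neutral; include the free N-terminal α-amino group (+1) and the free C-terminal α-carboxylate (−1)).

Positive (K, R): Arg4 → +1.
Negative (D, E): Glu5, Asp13 → −2.
The N-terminus (+1) and C-terminus (−1) cancel.
Net charge = (+1) + (−2) = −1.

-1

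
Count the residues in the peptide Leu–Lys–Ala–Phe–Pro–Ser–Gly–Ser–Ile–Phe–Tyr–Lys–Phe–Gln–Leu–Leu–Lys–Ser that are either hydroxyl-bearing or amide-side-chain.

Hydroxyl-bearing: S, T, Y. Amide-side-chain: N, Q.
Hydroxyl-bearing residues here: Ser6, Ser8, Tyr11, Ser18 (4).
Amide-side-chain residues here: Gln14 (1).
The two groups share no amino acid, so total = 4 + 1 = 5.

5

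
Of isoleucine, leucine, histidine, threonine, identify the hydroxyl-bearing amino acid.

The –OH-bearing residues are Ser, Thr (aliphatic alcohols), and Tyr (phenol).
Of the listed options, only threonine belongs to this group.

threonine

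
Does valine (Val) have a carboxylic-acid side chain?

The acidic residues are Asp (D) and Glu (E), whose side chains end in a carboxylate group.
Valine is not in this group.

No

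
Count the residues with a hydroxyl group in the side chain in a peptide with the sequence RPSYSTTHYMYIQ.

Serine (S), threonine (T), and tyrosine (Y) each carry a hydroxyl group on the side chain.
Matching residues: S3, Y4, S5, T6, T7, Y9, Y11.

7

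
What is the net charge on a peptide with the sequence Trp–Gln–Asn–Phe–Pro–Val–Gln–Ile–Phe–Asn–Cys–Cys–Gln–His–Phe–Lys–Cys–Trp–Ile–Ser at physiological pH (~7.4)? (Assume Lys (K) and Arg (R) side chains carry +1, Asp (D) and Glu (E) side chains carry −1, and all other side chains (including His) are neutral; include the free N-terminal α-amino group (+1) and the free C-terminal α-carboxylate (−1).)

Positive (K, R): Lys16 → +1.
Negative (D, E): none → −0.
The N-terminus (+1) and C-terminus (−1) cancel.
Net charge = (+1) + (−0) = +1.

+1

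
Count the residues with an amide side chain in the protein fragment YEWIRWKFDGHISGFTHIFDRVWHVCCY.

The amide-side-chain residues are Asn (N) and Gln (Q).
None of the 28 residues belong to this group.

0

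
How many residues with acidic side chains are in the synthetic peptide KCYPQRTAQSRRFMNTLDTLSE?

2

Aspartate (D) and glutamate (E) have carboxylic-acid side chains and are the acidic amino acids.
Matching residues: D18, E22.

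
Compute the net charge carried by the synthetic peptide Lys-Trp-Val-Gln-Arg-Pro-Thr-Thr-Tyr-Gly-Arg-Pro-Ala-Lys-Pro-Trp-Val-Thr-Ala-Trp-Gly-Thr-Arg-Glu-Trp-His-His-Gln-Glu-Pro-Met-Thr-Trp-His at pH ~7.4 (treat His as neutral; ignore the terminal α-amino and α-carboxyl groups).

At pH ~7.4 the Lys and Arg side chains are protonated (+1), the Asp and Glu side chains are deprotonated (−1), and with His taken as neutral all other side chains carry no charge.
Positive (K, R): Lys1, Arg5, Arg11, Lys14, Arg23 → +5.
Negative (D, E): Glu24, Glu29 → −2.
Net charge = (+5) + (−2) = +3.

+3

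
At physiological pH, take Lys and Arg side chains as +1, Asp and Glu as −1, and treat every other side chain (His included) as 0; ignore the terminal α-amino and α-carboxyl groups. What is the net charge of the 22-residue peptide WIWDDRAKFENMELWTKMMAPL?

Positive (K, R): R6, K8, K17 → +3.
Negative (D, E): D4, D5, E10, E13 → −4.
Net charge = (+3) + (−4) = −1.

-1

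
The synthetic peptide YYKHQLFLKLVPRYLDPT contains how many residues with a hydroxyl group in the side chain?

S, T, and Y are the three residues with a side-chain hydroxyl.
Matching residues: Y1, Y2, Y14, T18.

4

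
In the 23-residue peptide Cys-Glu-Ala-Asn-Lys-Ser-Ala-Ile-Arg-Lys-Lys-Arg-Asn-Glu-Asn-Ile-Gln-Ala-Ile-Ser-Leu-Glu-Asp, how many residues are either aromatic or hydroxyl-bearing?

Aromatic: F, W, Y. Hydroxyl-bearing: S, T, Y.
Aromatic residues here: none (0).
Hydroxyl-bearing residues here: Ser6, Ser20 (2).
(Y belongs to both groups, but none appear in this sequence.) Total = 0 + 2 = 2.

2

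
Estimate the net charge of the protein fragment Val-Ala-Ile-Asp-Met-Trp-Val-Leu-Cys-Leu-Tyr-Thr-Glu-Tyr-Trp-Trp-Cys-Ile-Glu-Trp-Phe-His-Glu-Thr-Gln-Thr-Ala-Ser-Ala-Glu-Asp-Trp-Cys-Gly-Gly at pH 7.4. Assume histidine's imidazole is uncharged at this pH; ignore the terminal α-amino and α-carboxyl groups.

The side chains ionized at physiological pH are Lys/Arg (+1) and Asp/Glu (−1); with His treated as neutral, nothing else contributes.
Positive (K, R): none → +0.
Negative (D, E): Asp4, Glu13, Glu19, Glu23, Glu30, Asp31 → −6.
Net charge = (+0) + (−6) = −6.

-6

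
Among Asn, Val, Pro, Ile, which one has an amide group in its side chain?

Asparagine (N) and glutamine (Q) have uncharged amide side chains.
Of the listed options, only Asn belongs to this group.

Asn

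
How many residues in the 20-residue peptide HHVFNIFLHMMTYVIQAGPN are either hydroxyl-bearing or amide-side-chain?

Hydroxyl-bearing: S, T, Y. Amide-side-chain: N, Q.
Hydroxyl-bearing residues here: T12, Y13 (2).
Amide-side-chain residues here: N5, Q16, N20 (3).
The two groups share no amino acid, so total = 2 + 3 = 5.

5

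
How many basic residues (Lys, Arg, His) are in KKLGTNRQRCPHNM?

Matching residues: K1, K2, R7, R9, H12.

5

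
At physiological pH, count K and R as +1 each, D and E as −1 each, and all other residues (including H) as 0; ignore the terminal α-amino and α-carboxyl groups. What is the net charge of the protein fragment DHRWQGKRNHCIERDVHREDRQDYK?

+1

Positive (K, R): R3, K7, R8, R14, R18, R21, K25 → +7.
Negative (D, E): D1, E13, D15, E19, D20, D23 → −6.
Net charge = (+7) + (−6) = +1.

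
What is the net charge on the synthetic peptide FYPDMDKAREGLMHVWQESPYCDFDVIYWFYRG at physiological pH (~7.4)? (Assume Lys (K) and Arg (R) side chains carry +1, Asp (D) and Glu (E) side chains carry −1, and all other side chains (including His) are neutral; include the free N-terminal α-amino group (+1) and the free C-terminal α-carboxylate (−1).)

-3

Positive (K, R): K7, R9, R32 → +3.
Negative (D, E): D4, D6, E10, E18, D23, D25 → −6.
The N-terminus (+1) and C-terminus (−1) cancel.
Net charge = (+3) + (−6) = −3.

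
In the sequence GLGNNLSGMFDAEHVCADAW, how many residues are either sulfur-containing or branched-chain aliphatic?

Sulfur-containing: C, M. Branched-chain aliphatic: I, L, V.
Sulfur-containing residues here: M9, C16 (2).
Branched-chain aliphatic residues here: L2, L6, V15 (3).
The two groups share no amino acid, so total = 2 + 3 = 5.

5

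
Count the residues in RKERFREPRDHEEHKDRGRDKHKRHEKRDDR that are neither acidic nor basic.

3

Acidic: D, E. Basic: K, R, H. All other residues are neither.
Matching residues: F5, P8, G18.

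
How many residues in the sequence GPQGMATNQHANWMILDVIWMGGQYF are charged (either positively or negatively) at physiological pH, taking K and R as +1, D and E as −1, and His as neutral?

1

Charged side chains at pH ~7.4: K, R (positive); D, E (negative).
Matching residues: D17.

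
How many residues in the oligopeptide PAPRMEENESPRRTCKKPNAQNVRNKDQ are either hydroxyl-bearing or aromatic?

2

Hydroxyl-bearing: S, T, Y. Aromatic: F, W, Y.
Hydroxyl-bearing residues here: S10, T14 (2).
Aromatic residues here: none (0).
(Y belongs to both groups, but none appear in this sequence.) Total = 2 + 0 = 2.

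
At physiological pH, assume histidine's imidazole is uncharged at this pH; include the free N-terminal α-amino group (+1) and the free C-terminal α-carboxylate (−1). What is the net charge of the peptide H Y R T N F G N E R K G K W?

At pH ~7.4 the Lys and Arg side chains are protonated (+1), the Asp and Glu side chains are deprotonated (−1), and with His taken as neutral all other side chains carry no charge.
Positive (K, R): R3, R10, K11, K13 → +4.
Negative (D, E): E9 → −1.
The N-terminus (+1) and C-terminus (−1) cancel.
Net charge = (+4) + (−1) = +3.

+3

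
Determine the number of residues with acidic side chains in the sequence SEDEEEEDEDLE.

Aspartate (D) and glutamate (E) have carboxylic-acid side chains and are the acidic amino acids.
Matching residues: E2, D3, E4, E5, E6, E7, D8, E9, D10, E12.

10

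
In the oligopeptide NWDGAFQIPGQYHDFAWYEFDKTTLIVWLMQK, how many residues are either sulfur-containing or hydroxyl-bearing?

5

Sulfur-containing: C, M. Hydroxyl-bearing: S, T, Y.
Sulfur-containing residues here: M30 (1).
Hydroxyl-bearing residues here: Y12, Y18, T23, T24 (4).
The two groups share no amino acid, so total = 1 + 4 = 5.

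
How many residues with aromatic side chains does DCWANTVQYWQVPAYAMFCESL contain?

5

The aromatic amino acids are Phe (F, benzyl), Trp (W, indole), and Tyr (Y, phenol).
Matching residues: W3, Y9, W10, Y15, F18.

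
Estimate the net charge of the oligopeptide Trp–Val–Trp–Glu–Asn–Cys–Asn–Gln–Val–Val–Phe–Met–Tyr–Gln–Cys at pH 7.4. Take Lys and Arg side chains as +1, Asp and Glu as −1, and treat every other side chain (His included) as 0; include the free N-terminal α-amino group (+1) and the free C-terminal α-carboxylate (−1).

Positive (K, R): none → +0.
Negative (D, E): Glu4 → −1.
The N-terminus (+1) and C-terminus (−1) cancel.
Net charge = (+0) + (−1) = −1.

-1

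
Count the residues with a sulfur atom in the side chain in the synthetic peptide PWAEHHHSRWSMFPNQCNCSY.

Only Cys (C) and Met (M) have a sulfur atom in the side chain.
Matching residues: M12, C17, C19.

3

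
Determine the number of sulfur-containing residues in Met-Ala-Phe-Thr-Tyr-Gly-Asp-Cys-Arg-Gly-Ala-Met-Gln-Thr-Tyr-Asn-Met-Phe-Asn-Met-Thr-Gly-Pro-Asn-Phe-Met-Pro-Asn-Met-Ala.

7

Only Cys (C) and Met (M) have a sulfur atom in the side chain.
Matching residues: Met1, Cys8, Met12, Met17, Met20, Met26, Met29.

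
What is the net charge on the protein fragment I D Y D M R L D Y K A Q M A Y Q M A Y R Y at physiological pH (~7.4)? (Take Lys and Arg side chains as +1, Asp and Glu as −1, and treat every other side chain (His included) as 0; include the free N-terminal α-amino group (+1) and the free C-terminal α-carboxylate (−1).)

Positive (K, R): R6, K10, R20 → +3.
Negative (D, E): D2, D4, D8 → −3.
The N-terminus (+1) and C-terminus (−1) cancel.
Net charge = (+3) + (−3) = 0.

0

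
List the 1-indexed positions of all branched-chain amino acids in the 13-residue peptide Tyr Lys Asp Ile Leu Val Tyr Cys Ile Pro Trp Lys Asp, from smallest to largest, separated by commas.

4, 5, 6, 9

V, L, and I make up the branched-chain aliphatic group.
Matching residues: Ile4, Leu5, Val6, Ile9.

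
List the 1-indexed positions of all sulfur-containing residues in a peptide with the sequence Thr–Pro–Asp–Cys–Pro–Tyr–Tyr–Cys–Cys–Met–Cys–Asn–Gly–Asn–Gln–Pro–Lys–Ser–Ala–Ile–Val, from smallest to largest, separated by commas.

Only Cys (C) and Met (M) have a sulfur atom in the side chain.
Matching residues: Cys4, Cys8, Cys9, Met10, Cys11.

4, 8, 9, 10, 11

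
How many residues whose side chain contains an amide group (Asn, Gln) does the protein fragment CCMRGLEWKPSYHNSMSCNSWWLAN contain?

3

Matching residues: N14, N19, N25.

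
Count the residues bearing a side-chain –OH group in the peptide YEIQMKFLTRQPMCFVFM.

2

Serine (S), threonine (T), and tyrosine (Y) each carry a hydroxyl group on the side chain.
Matching residues: Y1, T9.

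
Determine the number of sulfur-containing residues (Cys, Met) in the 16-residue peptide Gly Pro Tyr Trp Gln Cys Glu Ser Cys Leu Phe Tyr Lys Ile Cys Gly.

Matching residues: Cys6, Cys9, Cys15.

3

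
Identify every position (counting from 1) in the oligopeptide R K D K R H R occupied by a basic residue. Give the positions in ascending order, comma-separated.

K, R, and H are the three residues with basic side chains (ε-amine, guanidinium, and imidazole respectively).
Matching residues: R1, K2, K4, R5, H6, R7.

1, 2, 4, 5, 6, 7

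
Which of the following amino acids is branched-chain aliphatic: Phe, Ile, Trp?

Valine (V), leucine (L), and isoleucine (I) are the branched-chain amino acids.
Of the listed options, only Ile belongs to this group.

Ile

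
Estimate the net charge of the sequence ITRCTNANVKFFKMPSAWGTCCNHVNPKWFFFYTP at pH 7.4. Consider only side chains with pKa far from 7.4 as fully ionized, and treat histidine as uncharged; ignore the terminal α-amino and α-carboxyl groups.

Near pH 7.4, K and R contribute +1 each, D and E contribute −1 each, and every other side chain (His included, as stated) is uncharged.
Positive (K, R): R3, K10, K13, K28 → +4.
Negative (D, E): none → −0.
Net charge = (+4) + (−0) = +4.

+4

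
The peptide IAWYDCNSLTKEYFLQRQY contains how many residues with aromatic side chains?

Phenylalanine (F), tryptophan (W), and tyrosine (Y) have aromatic ring side chains.
Matching residues: W3, Y4, Y13, F14, Y19.

5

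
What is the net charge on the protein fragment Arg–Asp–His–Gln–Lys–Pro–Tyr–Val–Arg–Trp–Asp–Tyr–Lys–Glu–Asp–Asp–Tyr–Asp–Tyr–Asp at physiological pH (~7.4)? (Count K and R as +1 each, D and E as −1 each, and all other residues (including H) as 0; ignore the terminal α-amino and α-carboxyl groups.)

-3

Positive (K, R): Arg1, Lys5, Arg9, Lys13 → +4.
Negative (D, E): Asp2, Asp11, Glu14, Asp15, Asp16, Asp18, Asp20 → −7.
Net charge = (+4) + (−7) = −3.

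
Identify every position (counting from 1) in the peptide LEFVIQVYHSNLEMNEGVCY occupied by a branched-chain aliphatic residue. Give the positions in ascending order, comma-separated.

The BCAAs are Val, Leu, and Ile — aliphatic side chains with a branch point.
Matching residues: L1, V4, I5, V7, L12, V18.

1, 4, 5, 7, 12, 18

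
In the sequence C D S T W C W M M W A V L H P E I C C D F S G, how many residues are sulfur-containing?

Cysteine (C, thiol) and methionine (M, thioether) are the two sulfur-containing amino acids.
Matching residues: C1, C6, M8, M9, C18, C19.

6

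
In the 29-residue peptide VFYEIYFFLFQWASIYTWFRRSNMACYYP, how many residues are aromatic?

12

Phenylalanine (F), tryptophan (W), and tyrosine (Y) have aromatic ring side chains.
Matching residues: F2, Y3, Y6, F7, F8, F10, W12, Y16, W18, F19, Y27, Y28.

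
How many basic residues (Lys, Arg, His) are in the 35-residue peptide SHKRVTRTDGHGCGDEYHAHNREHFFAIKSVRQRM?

12

Matching residues: H2, K3, R4, R7, H11, H18, H20, R22, H24, K29, R32, R34.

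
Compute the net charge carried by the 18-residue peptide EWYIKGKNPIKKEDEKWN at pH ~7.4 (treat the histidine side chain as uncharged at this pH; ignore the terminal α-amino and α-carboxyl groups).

+1

At pH ~7.4 the Lys and Arg side chains are protonated (+1), the Asp and Glu side chains are deprotonated (−1), and with His taken as neutral all other side chains carry no charge.
Positive (K, R): K5, K7, K11, K12, K16 → +5.
Negative (D, E): E1, E13, D14, E15 → −4.
Net charge = (+5) + (−4) = +1.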